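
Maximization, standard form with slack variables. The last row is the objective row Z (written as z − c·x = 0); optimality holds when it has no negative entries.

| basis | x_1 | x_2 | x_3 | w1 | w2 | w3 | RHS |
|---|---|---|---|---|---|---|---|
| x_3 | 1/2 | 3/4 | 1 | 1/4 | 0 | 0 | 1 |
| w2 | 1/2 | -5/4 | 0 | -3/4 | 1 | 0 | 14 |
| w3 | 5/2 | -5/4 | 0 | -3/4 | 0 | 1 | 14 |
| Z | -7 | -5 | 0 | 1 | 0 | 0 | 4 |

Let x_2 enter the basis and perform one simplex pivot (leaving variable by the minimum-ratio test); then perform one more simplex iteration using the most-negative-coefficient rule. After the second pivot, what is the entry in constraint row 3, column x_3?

-5

Ratio test on column x_2 — row 1: 1/(3/4) = 4/3; row 2: entry -5/4 ≤ 0; row 3: entry -5/4 ≤ 0. Minimum is 4/3 at row 1 (x_3 leaves); pivot element 3/4.
Divide row 1 by 3/4; eliminate column x_2 from the other rows.
Second iteration: most negative Z-row entry is -11/3 in column x_1, so x_1 enters.
Ratio test on column x_1 — row 1: (4/3)/(2/3) = 2; row 2: (47/3)/(4/3) = 47/4; row 3: (47/3)/(10/3) = 47/10. Minimum is 2 at row 1 (x_2 leaves); pivot element 2/3.
Divide row 1 by 2/3; eliminate column x_1 from the other rows.
After both pivots, the entry at constraint row 3, column x_3 is -5.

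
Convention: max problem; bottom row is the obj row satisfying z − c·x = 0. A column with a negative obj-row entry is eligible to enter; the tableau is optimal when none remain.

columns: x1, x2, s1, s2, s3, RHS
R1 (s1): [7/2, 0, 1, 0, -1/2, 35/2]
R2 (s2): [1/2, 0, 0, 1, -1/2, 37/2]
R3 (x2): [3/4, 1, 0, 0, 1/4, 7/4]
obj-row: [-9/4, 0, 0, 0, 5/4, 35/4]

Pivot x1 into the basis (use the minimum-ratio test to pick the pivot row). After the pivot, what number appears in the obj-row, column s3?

Ratio test on column x1 — row 1: (35/2)/(7/2) = 5; row 2: (37/2)/(1/2) = 37; row 3: (7/4)/(3/4) = 7/3. Minimum is 7/3 at row 3 (x2 leaves); pivot element 3/4.
Divide row 3 by 3/4; eliminate column x1 from the other rows.
obj-row update in column s3: 5/4 − (-9/4)·(1/3) = 2.

2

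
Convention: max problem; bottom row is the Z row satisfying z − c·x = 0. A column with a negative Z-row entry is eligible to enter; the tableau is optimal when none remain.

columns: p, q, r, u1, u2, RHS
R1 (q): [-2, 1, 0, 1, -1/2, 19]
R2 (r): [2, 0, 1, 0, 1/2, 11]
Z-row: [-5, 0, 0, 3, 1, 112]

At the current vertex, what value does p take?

0

p is not in the basis, so in the current basic feasible solution p = 0.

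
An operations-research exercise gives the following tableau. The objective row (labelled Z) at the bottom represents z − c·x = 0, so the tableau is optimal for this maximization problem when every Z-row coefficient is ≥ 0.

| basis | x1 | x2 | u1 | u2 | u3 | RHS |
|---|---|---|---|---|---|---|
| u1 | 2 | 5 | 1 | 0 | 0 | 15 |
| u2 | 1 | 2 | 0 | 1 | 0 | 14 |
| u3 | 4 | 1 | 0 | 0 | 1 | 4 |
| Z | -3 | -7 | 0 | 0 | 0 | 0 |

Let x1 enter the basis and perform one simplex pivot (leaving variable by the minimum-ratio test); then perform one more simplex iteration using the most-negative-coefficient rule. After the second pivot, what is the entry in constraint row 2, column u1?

-7/18

Ratio test on column x1 — row 1: 15/2 = 15/2; row 2: 14/1 = 14; row 3: 4/4 = 1. Minimum is 1 at row 3 (u3 leaves); pivot element 4.
Divide row 3 by 4; eliminate column x1 from the other rows.
Second iteration: most negative Z-row entry is -25/4 in column x2, so x2 enters.
Ratio test on column x2 — row 1: 13/(9/2) = 26/9; row 2: 13/(7/4) = 52/7; row 3: 1/(1/4) = 4. Minimum is 26/9 at row 1 (u1 leaves); pivot element 9/2.
Divide row 1 by 9/2; eliminate column x2 from the other rows.
After both pivots, the entry at constraint row 2, column u1 is -7/18.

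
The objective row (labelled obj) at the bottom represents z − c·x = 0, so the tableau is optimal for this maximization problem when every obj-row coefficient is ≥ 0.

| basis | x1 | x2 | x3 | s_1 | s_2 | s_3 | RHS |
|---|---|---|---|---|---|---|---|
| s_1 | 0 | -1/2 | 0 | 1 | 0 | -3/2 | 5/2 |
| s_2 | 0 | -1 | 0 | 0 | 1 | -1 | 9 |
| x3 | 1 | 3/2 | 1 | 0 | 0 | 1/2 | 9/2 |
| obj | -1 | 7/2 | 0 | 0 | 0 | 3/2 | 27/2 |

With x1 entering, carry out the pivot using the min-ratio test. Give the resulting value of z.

18

Ratio test on column x1 — row 1: entry 0 ≤ 0; row 2: entry 0 ≤ 0; row 3: (9/2)/1 = 9/2. Minimum is 9/2 at row 3 (x3 leaves); pivot element 1.
Pivot on row 3; the obj-row RHS becomes 27/2 − (-1)·(9/2) = 18.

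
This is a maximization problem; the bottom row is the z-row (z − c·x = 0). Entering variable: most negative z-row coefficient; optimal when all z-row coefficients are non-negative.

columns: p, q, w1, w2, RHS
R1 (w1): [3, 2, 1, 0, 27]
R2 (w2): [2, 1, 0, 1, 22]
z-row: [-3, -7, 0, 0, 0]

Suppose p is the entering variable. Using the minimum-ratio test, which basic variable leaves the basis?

Column p entries and ratios — w1: 27/3 = 9; w2: 22/2 = 11.
Smallest ratio is 9 in the row of w1, so w1 leaves.

w1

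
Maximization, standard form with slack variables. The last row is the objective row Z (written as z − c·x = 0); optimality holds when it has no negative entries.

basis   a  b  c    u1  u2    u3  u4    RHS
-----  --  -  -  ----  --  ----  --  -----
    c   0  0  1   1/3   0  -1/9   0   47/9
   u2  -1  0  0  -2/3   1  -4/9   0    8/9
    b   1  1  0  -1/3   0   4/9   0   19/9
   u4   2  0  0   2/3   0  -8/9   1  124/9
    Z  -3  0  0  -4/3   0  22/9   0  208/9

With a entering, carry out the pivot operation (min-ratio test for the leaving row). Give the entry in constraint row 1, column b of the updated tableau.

Ratio test on column a — row 1: entry 0 ≤ 0; row 2: entry -1 ≤ 0; row 3: (19/9)/1 = 19/9; row 4: (124/9)/2 = 62/9. Minimum is 19/9 at row 3 (b leaves); pivot element 1.
Divide row 3 by 1; eliminate column a from the other rows.
Row 1 update in column b: 0 − 0·1 = 0.

0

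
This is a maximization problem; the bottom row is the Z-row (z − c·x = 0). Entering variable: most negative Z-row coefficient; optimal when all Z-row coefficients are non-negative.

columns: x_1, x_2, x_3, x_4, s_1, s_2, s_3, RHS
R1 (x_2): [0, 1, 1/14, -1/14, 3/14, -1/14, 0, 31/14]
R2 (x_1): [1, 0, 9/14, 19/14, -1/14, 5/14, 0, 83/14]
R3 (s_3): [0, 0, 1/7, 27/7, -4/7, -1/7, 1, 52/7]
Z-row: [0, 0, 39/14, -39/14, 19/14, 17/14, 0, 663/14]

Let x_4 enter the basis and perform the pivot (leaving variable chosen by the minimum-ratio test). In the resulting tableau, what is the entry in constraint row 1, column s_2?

Ratio test on column x_4 — row 1: entry -1/14 ≤ 0; row 2: (83/14)/(19/14) = 83/19; row 3: (52/7)/(27/7) = 52/27. Minimum is 52/27 at row 3 (s_3 leaves); pivot element 27/7.
Divide row 3 by 27/7; eliminate column x_4 from the other rows.
Row 1 update in column s_2: -1/14 − (-1/14)·(-1/27) = -2/27.

-2/27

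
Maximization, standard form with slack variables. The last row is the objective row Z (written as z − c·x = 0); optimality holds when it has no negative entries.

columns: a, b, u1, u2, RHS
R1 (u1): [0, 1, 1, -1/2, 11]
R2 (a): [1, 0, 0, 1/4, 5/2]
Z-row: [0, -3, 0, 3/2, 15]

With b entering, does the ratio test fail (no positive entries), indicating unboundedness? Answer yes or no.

no

Column b has positive entries in row(s) 1, so the ratio test bounds it — not unbounded.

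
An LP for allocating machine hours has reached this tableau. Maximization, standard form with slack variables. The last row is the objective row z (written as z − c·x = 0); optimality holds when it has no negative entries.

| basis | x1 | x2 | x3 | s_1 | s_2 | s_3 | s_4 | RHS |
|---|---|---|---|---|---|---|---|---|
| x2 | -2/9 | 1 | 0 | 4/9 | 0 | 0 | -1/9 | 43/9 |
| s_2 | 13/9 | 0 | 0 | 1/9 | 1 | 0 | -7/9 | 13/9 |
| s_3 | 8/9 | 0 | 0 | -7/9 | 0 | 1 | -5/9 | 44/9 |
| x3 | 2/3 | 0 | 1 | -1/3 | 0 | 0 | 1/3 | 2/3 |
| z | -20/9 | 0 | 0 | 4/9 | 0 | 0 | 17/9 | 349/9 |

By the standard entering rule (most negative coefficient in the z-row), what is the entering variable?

Negative z-row entries: x1: -20/9.
The most negative is -20/9 in column x1, so x1 enters.

x1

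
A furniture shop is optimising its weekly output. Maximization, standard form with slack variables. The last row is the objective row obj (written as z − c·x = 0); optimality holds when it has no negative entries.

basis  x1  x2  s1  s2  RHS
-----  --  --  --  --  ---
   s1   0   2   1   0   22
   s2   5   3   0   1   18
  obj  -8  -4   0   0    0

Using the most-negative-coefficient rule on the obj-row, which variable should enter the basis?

x1

Negative obj-row entries: x1: -8, x2: -4.
The most negative is -8 in column x1, so x1 enters.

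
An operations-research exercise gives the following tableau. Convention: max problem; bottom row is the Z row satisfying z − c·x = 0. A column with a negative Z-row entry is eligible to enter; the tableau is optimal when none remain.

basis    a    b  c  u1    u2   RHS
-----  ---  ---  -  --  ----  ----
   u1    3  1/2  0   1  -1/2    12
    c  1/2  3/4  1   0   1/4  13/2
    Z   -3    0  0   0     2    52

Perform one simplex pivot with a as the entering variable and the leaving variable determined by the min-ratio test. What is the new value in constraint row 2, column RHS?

Ratio test on column a — row 1: 12/3 = 4; row 2: (13/2)/(1/2) = 13. Minimum is 4 at row 1 (u1 leaves); pivot element 3.
Divide row 1 by 3; eliminate column a from the other rows.
Row 2 update in column RHS: 13/2 − (1/2)·4 = 9/2.

9/2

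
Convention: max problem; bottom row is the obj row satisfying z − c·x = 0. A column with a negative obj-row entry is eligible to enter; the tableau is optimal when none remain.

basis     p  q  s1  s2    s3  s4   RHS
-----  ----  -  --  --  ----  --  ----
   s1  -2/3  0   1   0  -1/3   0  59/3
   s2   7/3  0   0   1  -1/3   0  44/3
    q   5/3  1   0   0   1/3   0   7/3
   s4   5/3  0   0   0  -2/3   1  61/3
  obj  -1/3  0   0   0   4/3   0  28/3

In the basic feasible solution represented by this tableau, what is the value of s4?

s4 is basic (row 4); its value is the RHS of that row, 61/3.

61/3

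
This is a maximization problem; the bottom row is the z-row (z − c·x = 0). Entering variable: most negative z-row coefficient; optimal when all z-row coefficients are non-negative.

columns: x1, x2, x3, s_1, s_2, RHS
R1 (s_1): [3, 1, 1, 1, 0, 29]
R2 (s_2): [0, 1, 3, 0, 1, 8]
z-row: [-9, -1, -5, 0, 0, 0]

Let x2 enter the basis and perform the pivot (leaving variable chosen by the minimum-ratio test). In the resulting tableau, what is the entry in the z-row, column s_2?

Ratio test on column x2 — row 1: 29/1 = 29; row 2: 8/1 = 8. Minimum is 8 at row 2 (s_2 leaves); pivot element 1.
Divide row 2 by 1; eliminate column x2 from the other rows.
z-row update in column s_2: 0 − (-1)·1 = 1.

1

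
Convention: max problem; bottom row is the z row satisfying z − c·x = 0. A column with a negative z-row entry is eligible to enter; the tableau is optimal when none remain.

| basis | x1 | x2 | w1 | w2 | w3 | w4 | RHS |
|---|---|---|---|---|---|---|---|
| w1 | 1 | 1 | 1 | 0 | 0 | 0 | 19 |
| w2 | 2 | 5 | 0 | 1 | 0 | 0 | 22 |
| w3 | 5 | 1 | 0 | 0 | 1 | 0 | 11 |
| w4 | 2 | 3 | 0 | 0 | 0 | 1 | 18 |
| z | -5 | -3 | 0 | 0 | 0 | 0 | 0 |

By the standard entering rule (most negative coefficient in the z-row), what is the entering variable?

Negative z-row entries: x1: -5, x2: -3.
The most negative is -5 in column x1, so x1 enters.

x1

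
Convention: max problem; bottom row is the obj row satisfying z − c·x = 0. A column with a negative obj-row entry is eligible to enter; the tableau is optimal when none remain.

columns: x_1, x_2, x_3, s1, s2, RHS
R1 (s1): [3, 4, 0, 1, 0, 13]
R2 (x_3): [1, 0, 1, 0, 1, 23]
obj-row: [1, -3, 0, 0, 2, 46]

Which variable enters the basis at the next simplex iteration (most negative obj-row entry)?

x_2

Negative obj-row entries: x_2: -3.
The most negative is -3 in column x_2, so x_2 enters.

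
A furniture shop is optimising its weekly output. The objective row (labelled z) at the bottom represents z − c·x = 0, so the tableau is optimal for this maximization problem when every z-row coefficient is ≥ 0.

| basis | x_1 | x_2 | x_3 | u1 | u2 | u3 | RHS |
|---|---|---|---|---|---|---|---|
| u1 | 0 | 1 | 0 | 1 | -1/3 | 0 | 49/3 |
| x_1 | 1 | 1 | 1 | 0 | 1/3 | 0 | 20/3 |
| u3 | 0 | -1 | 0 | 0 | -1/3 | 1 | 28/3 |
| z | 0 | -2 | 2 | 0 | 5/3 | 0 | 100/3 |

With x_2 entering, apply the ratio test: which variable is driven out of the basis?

Column x_2 entries and ratios — u1: (49/3)/1 = 49/3; x_1: (20/3)/1 = 20/3; u3: -1 ≤ 0, skip.
Smallest ratio is 20/3 in the row of x_1, so x_1 leaves.

x_1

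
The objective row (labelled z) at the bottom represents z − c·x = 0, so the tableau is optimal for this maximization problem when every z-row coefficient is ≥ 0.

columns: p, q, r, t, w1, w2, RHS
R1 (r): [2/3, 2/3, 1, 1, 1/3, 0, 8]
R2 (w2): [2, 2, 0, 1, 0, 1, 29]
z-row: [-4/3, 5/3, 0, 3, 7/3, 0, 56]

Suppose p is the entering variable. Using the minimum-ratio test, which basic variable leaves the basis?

r

Column p entries and ratios — r: 8/(2/3) = 12; w2: 29/2 = 29/2.
Smallest ratio is 12 in the row of r, so r leaves.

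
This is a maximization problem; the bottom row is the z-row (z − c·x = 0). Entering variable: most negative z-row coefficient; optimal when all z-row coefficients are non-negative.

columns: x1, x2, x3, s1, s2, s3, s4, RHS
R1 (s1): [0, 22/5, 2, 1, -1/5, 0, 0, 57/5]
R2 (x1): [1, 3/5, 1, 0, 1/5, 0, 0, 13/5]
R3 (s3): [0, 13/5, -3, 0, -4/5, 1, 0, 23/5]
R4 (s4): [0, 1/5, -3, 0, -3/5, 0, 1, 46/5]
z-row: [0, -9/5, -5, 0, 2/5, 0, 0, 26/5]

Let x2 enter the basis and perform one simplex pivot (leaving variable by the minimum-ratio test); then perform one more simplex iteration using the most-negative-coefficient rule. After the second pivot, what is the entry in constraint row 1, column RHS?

Ratio test on column x2 — row 1: (57/5)/(22/5) = 57/22; row 2: (13/5)/(3/5) = 13/3; row 3: (23/5)/(13/5) = 23/13; row 4: (46/5)/(1/5) = 46. Minimum is 23/13 at row 3 (s3 leaves); pivot element 13/5.
Divide row 3 by 13/5; eliminate column x2 from the other rows.
Second iteration: most negative z-row entry is -92/13 in column x3, so x3 enters.
Ratio test on column x3 — row 1: (47/13)/(92/13) = 47/92; row 2: (20/13)/(22/13) = 10/11; row 3: entry -15/13 ≤ 0; row 4: entry -36/13 ≤ 0. Minimum is 47/92 at row 1 (s1 leaves); pivot element 92/13.
Divide row 1 by 92/13; eliminate column x3 from the other rows.
After both pivots, the entry at constraint row 1, column RHS is 47/92.

47/92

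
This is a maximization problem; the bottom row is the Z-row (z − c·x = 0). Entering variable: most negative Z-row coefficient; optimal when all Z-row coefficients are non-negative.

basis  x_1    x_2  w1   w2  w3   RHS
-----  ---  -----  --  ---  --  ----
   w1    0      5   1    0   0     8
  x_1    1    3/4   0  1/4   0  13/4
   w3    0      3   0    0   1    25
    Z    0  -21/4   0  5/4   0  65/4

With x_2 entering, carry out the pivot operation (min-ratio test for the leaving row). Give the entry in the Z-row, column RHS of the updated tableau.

493/20

Ratio test on column x_2 — row 1: 8/5 = 8/5; row 2: (13/4)/(3/4) = 13/3; row 3: 25/3 = 25/3. Minimum is 8/5 at row 1 (w1 leaves); pivot element 5.
Divide row 1 by 5; eliminate column x_2 from the other rows.
Z-row update in column RHS: 65/4 − (-21/4)·(8/5) = 493/20.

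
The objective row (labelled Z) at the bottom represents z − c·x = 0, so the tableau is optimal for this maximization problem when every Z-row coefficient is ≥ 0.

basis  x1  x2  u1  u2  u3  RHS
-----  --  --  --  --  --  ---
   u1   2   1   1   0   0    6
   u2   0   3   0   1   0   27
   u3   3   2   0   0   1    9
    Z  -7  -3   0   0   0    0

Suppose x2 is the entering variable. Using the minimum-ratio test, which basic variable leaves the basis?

Column x2 entries and ratios — u1: 6/1 = 6; u2: 27/3 = 9; u3: 9/2 = 9/2.
Smallest ratio is 9/2 in the row of u3, so u3 leaves.

u3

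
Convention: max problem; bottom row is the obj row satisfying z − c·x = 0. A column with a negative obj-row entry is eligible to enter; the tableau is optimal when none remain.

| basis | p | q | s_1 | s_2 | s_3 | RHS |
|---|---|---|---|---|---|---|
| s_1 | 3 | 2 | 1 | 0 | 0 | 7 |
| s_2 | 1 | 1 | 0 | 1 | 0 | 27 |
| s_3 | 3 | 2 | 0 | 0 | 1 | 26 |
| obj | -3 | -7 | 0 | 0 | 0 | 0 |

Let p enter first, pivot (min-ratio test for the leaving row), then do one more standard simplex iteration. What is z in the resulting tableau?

Ratio test on column p — row 1: 7/3 = 7/3; row 2: 27/1 = 27; row 3: 26/3 = 26/3. Minimum is 7/3 at row 1 (s_1 leaves); pivot element 3.
Pivot on row 1; the obj-row RHS becomes 0 − (-3)·(7/3) = 7.
Next entering variable (most negative obj-row entry -5): q.
Ratio test on column q — row 1: (7/3)/(2/3) = 7/2; row 2: (74/3)/(1/3) = 74; row 3: entry 0 ≤ 0. Minimum is 7/2 at row 1 (p leaves); pivot element 2/3.
After the second pivot the obj-row RHS is 7 − (-5)·(7/2) = 49/2.

49/2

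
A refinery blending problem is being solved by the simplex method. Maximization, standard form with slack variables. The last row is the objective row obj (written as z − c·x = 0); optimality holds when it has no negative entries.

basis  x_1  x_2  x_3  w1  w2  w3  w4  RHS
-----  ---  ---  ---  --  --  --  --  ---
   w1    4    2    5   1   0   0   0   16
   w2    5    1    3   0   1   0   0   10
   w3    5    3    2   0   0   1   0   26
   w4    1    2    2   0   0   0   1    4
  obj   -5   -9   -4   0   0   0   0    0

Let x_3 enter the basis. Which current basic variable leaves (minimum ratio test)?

Column x_3 entries and ratios — w1: 16/5 = 16/5; w2: 10/3 = 10/3; w3: 26/2 = 13; w4: 4/2 = 2.
Smallest ratio is 2 in the row of w4, so w4 leaves.

w4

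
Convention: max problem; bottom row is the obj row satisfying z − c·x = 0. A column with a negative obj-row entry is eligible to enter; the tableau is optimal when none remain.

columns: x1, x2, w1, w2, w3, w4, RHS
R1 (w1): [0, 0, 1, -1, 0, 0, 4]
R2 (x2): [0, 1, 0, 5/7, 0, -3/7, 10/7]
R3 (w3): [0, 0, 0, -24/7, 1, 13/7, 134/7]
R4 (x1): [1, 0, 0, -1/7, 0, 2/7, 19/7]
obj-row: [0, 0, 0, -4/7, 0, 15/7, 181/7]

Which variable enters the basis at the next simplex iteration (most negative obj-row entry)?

Negative obj-row entries: w2: -4/7.
The most negative is -4/7 in column w2, so w2 enters.

w2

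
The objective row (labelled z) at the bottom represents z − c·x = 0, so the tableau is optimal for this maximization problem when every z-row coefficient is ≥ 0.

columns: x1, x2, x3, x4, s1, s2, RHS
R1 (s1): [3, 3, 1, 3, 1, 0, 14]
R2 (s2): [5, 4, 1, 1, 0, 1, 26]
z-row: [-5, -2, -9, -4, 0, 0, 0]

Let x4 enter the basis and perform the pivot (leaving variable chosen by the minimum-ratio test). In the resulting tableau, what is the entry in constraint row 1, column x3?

Ratio test on column x4 — row 1: 14/3 = 14/3; row 2: 26/1 = 26. Minimum is 14/3 at row 1 (s1 leaves); pivot element 3.
Divide row 1 by 3; eliminate column x4 from the other rows.
In the new row 1, the x3 entry is the old entry divided by the pivot: 1/3 = 1/3.

1/3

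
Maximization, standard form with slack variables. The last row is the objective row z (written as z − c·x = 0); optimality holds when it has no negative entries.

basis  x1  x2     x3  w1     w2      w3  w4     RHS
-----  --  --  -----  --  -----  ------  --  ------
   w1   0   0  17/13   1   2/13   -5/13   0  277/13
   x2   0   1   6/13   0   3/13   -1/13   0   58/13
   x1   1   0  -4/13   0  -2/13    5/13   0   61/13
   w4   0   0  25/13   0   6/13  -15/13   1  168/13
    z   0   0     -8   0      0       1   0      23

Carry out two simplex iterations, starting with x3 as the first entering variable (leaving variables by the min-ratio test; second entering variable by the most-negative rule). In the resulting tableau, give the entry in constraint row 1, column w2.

-2/5

Ratio test on column x3 — row 1: (277/13)/(17/13) = 277/17; row 2: (58/13)/(6/13) = 29/3; row 3: entry -4/13 ≤ 0; row 4: (168/13)/(25/13) = 168/25. Minimum is 168/25 at row 4 (w4 leaves); pivot element 25/13.
Divide row 4 by 25/13; eliminate column x3 from the other rows.
Second iteration: most negative z-row entry is -19/5 in column w3, so w3 enters.
Ratio test on column w3 — row 1: (313/25)/(2/5) = 313/10; row 2: (34/25)/(1/5) = 34/5; row 3: (169/25)/(1/5) = 169/5; row 4: entry -3/5 ≤ 0. Minimum is 34/5 at row 2 (x2 leaves); pivot element 1/5.
Divide row 2 by 1/5; eliminate column w3 from the other rows.
After both pivots, the entry at constraint row 1, column w2 is -2/5.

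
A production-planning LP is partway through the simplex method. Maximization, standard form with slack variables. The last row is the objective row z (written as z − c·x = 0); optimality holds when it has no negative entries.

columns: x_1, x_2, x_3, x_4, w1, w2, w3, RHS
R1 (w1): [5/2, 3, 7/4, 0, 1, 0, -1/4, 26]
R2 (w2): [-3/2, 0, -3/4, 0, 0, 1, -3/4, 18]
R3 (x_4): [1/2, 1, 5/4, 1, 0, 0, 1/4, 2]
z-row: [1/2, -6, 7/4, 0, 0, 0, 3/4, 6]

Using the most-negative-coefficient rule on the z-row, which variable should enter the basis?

x_2

Negative z-row entries: x_2: -6.
The most negative is -6 in column x_2, so x_2 enters.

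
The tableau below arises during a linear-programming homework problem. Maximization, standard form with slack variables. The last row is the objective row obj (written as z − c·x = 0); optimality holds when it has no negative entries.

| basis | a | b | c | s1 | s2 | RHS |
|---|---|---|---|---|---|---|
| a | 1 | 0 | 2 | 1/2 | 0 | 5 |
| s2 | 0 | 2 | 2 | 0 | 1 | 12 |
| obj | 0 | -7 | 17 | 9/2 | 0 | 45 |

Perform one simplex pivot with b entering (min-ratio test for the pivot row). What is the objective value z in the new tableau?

87

Ratio test on column b — row 1: entry 0 ≤ 0; row 2: 12/2 = 6. Minimum is 6 at row 2 (s2 leaves); pivot element 2.
Pivot on row 2; the obj-row RHS becomes 45 − (-7)·6 = 87.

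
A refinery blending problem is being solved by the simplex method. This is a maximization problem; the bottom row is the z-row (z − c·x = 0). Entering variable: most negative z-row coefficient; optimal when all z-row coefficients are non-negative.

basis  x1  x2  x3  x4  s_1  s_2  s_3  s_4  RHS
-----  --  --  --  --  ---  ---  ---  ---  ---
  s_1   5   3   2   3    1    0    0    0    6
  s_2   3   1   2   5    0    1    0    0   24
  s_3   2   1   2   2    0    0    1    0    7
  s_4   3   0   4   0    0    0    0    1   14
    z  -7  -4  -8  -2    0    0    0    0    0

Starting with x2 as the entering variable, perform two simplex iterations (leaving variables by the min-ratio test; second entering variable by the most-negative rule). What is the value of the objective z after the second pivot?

Ratio test on column x2 — row 1: 6/3 = 2; row 2: 24/1 = 24; row 3: 7/1 = 7; row 4: entry 0 ≤ 0. Minimum is 2 at row 1 (s_1 leaves); pivot element 3.
Pivot on row 1; the z-row RHS becomes 0 − (-4)·2 = 8.
Next entering variable (most negative z-row entry -16/3): x3.
Ratio test on column x3 — row 1: 2/(2/3) = 3; row 2: 22/(4/3) = 33/2; row 3: 5/(4/3) = 15/4; row 4: 14/4 = 7/2. Minimum is 3 at row 1 (x2 leaves); pivot element 2/3.
After the second pivot the z-row RHS is 8 − (-16/3)·3 = 24.

24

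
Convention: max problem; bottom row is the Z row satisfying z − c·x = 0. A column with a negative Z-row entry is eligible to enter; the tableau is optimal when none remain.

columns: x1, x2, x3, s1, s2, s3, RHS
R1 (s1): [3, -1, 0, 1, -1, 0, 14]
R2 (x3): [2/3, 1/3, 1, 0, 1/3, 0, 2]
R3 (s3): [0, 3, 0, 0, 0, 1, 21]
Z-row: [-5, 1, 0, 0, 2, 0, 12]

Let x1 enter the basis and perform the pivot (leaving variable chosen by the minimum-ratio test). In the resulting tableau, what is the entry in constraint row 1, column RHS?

Ratio test on column x1 — row 1: 14/3 = 14/3; row 2: 2/(2/3) = 3; row 3: entry 0 ≤ 0. Minimum is 3 at row 2 (x3 leaves); pivot element 2/3.
Divide row 2 by 2/3; eliminate column x1 from the other rows.
Row 1 update in column RHS: 14 − 3·3 = 5.

5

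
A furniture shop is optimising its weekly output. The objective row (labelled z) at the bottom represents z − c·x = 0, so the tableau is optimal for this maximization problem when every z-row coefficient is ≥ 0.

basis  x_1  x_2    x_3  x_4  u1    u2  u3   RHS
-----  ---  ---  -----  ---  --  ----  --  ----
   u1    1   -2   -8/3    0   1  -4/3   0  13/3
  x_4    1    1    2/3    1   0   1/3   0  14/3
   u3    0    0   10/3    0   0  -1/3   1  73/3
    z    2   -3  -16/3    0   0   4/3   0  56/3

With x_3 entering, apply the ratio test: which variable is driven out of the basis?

Column x_3 entries and ratios — u1: -8/3 ≤ 0, skip; x_4: (14/3)/(2/3) = 7; u3: (73/3)/(10/3) = 73/10.
Smallest ratio is 7 in the row of x_4, so x_4 leaves.

x_4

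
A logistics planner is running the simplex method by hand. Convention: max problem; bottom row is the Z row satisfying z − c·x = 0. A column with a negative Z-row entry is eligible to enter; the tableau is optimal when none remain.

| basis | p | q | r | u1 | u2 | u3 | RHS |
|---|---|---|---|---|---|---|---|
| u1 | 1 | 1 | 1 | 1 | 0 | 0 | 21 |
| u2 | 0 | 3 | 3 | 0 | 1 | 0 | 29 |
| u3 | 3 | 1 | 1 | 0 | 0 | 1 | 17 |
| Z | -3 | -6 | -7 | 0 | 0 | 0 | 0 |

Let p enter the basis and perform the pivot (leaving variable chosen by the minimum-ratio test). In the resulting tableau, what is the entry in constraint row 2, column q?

Ratio test on column p — row 1: 21/1 = 21; row 2: entry 0 ≤ 0; row 3: 17/3 = 17/3. Minimum is 17/3 at row 3 (u3 leaves); pivot element 3.
Divide row 3 by 3; eliminate column p from the other rows.
Row 2 update in column q: 3 − 0·(1/3) = 3.

3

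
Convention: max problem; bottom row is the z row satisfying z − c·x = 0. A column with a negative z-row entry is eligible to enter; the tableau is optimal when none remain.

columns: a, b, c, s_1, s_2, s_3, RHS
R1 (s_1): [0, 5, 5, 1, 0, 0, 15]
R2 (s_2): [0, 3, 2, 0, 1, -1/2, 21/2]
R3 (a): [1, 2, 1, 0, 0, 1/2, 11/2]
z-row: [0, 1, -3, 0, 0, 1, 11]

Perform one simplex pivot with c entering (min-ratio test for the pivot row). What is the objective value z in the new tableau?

20

Ratio test on column c — row 1: 15/5 = 3; row 2: (21/2)/2 = 21/4; row 3: (11/2)/1 = 11/2. Minimum is 3 at row 1 (s_1 leaves); pivot element 5.
Pivot on row 1; the z-row RHS becomes 11 − (-3)·3 = 20.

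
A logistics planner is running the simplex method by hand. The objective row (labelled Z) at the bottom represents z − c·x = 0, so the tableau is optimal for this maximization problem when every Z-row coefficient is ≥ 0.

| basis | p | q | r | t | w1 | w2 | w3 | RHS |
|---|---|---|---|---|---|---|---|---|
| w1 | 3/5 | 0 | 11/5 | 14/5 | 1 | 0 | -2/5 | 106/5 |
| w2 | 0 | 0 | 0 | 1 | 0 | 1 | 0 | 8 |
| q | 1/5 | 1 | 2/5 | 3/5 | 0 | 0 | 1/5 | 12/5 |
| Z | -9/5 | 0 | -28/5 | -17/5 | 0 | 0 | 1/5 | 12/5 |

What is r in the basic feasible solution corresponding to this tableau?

0

r is not in the basis, so in the current basic feasible solution r = 0.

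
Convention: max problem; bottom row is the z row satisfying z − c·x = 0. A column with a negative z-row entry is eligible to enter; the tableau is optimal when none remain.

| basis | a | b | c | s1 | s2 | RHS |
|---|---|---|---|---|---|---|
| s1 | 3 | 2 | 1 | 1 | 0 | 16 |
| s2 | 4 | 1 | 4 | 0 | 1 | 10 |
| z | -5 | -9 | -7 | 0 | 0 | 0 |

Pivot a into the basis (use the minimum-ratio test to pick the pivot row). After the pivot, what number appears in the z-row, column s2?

Ratio test on column a — row 1: 16/3 = 16/3; row 2: 10/4 = 5/2. Minimum is 5/2 at row 2 (s2 leaves); pivot element 4.
Divide row 2 by 4; eliminate column a from the other rows.
z-row update in column s2: 0 − (-5)·(1/4) = 5/4.

5/4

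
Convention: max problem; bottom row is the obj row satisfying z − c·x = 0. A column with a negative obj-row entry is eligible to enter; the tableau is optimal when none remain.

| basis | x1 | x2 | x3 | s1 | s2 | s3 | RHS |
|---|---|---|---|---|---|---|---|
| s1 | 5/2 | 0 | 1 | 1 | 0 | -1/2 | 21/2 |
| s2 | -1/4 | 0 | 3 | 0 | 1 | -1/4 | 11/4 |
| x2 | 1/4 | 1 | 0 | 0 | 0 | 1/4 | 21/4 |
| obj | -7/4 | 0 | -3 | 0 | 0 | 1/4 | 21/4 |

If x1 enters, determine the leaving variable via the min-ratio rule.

s1

Column x1 entries and ratios — s1: (21/2)/(5/2) = 21/5; s2: -1/4 ≤ 0, skip; x2: (21/4)/(1/4) = 21.
Smallest ratio is 21/5 in the row of s1, so s1 leaves.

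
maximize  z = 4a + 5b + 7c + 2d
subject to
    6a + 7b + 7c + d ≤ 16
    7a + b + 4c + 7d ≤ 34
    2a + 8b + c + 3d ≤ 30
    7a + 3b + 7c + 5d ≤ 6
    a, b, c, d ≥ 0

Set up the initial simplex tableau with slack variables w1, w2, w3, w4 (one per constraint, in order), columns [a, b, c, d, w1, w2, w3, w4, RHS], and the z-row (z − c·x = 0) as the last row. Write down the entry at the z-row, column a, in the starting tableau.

The z-row carries the negated objective coefficients: the a entry is -4.

-4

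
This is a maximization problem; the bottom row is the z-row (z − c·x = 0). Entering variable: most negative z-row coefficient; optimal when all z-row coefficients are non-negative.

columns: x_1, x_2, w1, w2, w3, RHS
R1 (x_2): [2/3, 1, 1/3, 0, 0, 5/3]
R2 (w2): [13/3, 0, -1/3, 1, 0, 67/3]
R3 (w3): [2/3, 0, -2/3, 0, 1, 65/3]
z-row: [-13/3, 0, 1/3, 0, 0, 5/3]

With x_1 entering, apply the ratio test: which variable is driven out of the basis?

x_2

Column x_1 entries and ratios — x_2: (5/3)/(2/3) = 5/2; w2: (67/3)/(13/3) = 67/13; w3: (65/3)/(2/3) = 65/2.
Smallest ratio is 5/2 in the row of x_2, so x_2 leaves.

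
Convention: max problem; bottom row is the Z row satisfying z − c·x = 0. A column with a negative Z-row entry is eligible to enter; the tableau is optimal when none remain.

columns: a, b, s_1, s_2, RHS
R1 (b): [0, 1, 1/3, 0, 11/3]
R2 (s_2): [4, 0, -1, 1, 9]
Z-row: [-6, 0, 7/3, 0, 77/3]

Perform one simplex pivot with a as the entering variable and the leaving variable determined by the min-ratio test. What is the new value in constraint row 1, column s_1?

Ratio test on column a — row 1: entry 0 ≤ 0; row 2: 9/4 = 9/4. Minimum is 9/4 at row 2 (s_2 leaves); pivot element 4.
Divide row 2 by 4; eliminate column a from the other rows.
Row 1 update in column s_1: 1/3 − 0·(-1/4) = 1/3.

1/3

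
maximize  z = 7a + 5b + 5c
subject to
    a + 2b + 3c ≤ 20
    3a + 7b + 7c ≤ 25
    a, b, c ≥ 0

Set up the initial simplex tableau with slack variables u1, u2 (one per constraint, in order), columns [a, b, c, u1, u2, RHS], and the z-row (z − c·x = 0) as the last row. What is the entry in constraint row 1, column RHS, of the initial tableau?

20

The RHS of constraint 1 is b_1 = 20.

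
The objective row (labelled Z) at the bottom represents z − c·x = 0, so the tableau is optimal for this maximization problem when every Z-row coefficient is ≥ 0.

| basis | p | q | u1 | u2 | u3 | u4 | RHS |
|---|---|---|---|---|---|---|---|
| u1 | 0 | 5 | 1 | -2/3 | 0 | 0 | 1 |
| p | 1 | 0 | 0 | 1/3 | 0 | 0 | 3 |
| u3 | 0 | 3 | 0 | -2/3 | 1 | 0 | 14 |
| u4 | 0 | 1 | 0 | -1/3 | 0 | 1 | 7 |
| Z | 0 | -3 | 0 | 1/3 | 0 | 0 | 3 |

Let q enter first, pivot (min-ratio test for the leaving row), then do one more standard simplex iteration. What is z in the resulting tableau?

21/5

Ratio test on column q — row 1: 1/5 = 1/5; row 2: entry 0 ≤ 0; row 3: 14/3 = 14/3; row 4: 7/1 = 7. Minimum is 1/5 at row 1 (u1 leaves); pivot element 5.
Pivot on row 1; the Z-row RHS becomes 3 − (-3)·(1/5) = 18/5.
Next entering variable (most negative Z-row entry -1/15): u2.
Ratio test on column u2 — row 1: entry -2/15 ≤ 0; row 2: 3/(1/3) = 9; row 3: entry -4/15 ≤ 0; row 4: entry -1/5 ≤ 0. Minimum is 9 at row 2 (p leaves); pivot element 1/3.
After the second pivot the Z-row RHS is 18/5 − (-1/15)·9 = 21/5.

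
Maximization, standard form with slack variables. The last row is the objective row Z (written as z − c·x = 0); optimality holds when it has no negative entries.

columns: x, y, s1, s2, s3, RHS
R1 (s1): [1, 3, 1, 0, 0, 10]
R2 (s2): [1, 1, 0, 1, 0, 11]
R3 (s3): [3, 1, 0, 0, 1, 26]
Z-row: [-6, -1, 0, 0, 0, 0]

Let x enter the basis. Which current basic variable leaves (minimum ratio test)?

Column x entries and ratios — s1: 10/1 = 10; s2: 11/1 = 11; s3: 26/3 = 26/3.
Smallest ratio is 26/3 in the row of s3, so s3 leaves.

s3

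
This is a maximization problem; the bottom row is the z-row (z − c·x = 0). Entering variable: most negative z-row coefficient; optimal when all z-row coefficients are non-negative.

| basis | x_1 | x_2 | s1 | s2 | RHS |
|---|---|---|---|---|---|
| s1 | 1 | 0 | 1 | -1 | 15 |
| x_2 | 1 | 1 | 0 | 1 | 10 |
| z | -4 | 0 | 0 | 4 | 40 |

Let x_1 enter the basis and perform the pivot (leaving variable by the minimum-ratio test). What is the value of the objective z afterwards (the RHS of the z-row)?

Ratio test on column x_1 — row 1: 15/1 = 15; row 2: 10/1 = 10. Minimum is 10 at row 2 (x_2 leaves); pivot element 1.
Pivot on row 2; the z-row RHS becomes 40 − (-4)·10 = 80.

80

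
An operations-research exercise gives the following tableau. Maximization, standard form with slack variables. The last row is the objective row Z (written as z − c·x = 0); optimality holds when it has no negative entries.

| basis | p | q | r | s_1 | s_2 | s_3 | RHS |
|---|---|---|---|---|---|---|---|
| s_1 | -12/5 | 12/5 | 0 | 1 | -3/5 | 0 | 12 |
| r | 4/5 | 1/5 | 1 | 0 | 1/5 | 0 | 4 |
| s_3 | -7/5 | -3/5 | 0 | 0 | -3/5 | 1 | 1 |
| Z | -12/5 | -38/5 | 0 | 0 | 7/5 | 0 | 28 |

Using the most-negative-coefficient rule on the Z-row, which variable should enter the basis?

Negative Z-row entries: p: -12/5, q: -38/5.
The most negative is -38/5 in column q, so q enters.

q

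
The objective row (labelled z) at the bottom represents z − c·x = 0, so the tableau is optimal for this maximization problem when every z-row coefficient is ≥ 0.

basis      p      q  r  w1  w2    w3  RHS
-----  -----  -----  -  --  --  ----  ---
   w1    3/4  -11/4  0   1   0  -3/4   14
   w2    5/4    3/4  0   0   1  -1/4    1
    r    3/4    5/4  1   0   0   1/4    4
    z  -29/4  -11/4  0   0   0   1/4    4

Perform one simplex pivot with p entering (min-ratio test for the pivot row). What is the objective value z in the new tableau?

Ratio test on column p — row 1: 14/(3/4) = 56/3; row 2: 1/(5/4) = 4/5; row 3: 4/(3/4) = 16/3. Minimum is 4/5 at row 2 (w2 leaves); pivot element 5/4.
Pivot on row 2; the z-row RHS becomes 4 − (-29/4)·(4/5) = 49/5.

49/5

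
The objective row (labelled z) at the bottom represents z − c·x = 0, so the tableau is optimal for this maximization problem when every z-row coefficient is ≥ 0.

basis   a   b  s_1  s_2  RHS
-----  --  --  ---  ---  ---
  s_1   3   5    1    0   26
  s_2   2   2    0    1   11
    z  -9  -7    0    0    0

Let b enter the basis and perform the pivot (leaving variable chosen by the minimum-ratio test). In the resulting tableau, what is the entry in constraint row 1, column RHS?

Ratio test on column b — row 1: 26/5 = 26/5; row 2: 11/2 = 11/2. Minimum is 26/5 at row 1 (s_1 leaves); pivot element 5.
Divide row 1 by 5; eliminate column b from the other rows.
In the new row 1, the RHS entry is the old entry divided by the pivot: 26/5 = 26/5.

26/5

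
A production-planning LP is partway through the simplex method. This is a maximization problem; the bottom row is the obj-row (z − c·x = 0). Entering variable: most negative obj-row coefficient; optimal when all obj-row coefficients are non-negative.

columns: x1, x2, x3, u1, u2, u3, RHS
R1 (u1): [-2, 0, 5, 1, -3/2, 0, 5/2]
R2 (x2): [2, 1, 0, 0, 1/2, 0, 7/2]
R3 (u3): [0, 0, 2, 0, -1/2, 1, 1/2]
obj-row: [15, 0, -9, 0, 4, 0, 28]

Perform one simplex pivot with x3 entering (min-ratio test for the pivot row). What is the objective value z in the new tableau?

121/4

Ratio test on column x3 — row 1: (5/2)/5 = 1/2; row 2: entry 0 ≤ 0; row 3: (1/2)/2 = 1/4. Minimum is 1/4 at row 3 (u3 leaves); pivot element 2.
Pivot on row 3; the obj-row RHS becomes 28 − (-9)·(1/4) = 121/4.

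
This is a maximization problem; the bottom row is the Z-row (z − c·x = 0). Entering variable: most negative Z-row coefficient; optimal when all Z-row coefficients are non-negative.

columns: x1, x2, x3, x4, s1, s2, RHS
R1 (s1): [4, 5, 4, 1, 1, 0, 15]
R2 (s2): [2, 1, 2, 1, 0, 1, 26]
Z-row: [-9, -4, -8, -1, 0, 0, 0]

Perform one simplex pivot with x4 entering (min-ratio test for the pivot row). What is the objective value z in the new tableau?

15

Ratio test on column x4 — row 1: 15/1 = 15; row 2: 26/1 = 26. Minimum is 15 at row 1 (s1 leaves); pivot element 1.
Pivot on row 1; the Z-row RHS becomes 0 − (-1)·15 = 15.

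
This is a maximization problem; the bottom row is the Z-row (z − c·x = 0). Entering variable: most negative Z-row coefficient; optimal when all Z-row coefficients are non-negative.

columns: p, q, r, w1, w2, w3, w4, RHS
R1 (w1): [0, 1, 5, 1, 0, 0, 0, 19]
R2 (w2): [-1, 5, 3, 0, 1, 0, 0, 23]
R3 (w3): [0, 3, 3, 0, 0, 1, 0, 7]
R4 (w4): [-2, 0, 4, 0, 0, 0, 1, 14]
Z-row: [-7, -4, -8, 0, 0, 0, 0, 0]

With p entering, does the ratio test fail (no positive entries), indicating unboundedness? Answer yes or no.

Every constraint-row entry in column p is ≤ 0, so increasing p is unbounded.

yes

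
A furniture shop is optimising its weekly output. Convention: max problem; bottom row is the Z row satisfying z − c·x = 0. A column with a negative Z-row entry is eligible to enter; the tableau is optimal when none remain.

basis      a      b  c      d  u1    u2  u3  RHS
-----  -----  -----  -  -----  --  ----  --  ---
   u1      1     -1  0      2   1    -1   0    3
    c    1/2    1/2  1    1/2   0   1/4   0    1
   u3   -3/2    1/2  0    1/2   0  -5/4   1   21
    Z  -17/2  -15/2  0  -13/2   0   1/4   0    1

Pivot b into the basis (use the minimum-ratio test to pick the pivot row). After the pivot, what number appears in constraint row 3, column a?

Ratio test on column b — row 1: entry -1 ≤ 0; row 2: 1/(1/2) = 2; row 3: 21/(1/2) = 42. Minimum is 2 at row 2 (c leaves); pivot element 1/2.
Divide row 2 by 1/2; eliminate column b from the other rows.
Row 3 update in column a: -3/2 − (1/2)·1 = -2.

-2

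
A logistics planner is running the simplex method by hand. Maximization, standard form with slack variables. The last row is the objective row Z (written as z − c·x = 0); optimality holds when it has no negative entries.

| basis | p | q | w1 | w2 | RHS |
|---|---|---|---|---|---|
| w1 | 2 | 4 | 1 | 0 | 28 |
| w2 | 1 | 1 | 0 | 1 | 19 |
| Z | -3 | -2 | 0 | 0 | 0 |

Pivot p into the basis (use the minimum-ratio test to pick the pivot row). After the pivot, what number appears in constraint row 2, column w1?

-1/2

Ratio test on column p — row 1: 28/2 = 14; row 2: 19/1 = 19. Minimum is 14 at row 1 (w1 leaves); pivot element 2.
Divide row 1 by 2; eliminate column p from the other rows.
Row 2 update in column w1: 0 − 1·(1/2) = -1/2.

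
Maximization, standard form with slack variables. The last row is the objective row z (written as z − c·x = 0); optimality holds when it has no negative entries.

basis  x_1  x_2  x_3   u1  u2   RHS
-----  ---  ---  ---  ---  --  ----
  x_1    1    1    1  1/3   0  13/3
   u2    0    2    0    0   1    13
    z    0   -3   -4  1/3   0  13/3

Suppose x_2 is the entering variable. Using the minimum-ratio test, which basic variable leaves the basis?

Column x_2 entries and ratios — x_1: (13/3)/1 = 13/3; u2: 13/2 = 13/2.
Smallest ratio is 13/3 in the row of x_1, so x_1 leaves.

x_1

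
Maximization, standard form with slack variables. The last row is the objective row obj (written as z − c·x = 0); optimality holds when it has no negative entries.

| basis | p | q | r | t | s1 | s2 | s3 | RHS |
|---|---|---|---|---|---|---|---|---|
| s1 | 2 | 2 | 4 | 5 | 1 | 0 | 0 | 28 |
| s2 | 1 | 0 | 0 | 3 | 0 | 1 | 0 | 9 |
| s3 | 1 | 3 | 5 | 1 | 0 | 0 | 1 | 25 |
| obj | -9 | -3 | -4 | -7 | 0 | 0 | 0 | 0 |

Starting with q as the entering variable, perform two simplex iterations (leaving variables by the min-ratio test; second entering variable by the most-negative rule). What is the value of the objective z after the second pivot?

93

Ratio test on column q — row 1: 28/2 = 14; row 2: entry 0 ≤ 0; row 3: 25/3 = 25/3. Minimum is 25/3 at row 3 (s3 leaves); pivot element 3.
Pivot on row 3; the obj-row RHS becomes 0 − (-3)·(25/3) = 25.
Next entering variable (most negative obj-row entry -8): p.
Ratio test on column p — row 1: (34/3)/(4/3) = 17/2; row 2: 9/1 = 9; row 3: (25/3)/(1/3) = 25. Minimum is 17/2 at row 1 (s1 leaves); pivot element 4/3.
After the second pivot the obj-row RHS is 25 − (-8)·(17/2) = 93.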